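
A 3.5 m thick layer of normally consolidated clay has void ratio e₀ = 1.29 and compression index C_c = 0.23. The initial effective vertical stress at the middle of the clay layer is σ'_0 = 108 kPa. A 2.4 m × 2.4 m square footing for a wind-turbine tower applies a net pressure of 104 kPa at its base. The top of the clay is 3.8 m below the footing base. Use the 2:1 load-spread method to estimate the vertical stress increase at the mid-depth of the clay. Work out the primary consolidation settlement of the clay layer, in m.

Mid-depth of clay below the footing base: z = 3.8 + 3.5/2 = 5.55 m.
Stress increase at mid-clay by the 2:1 spreading method:
Δσ = qBL/((B+z)(L+z)) = 104×2.4×2.4/((2.4+5.55)(2.4+5.55)) = 9.4781 kPa
Final effective stress: σ'_f = σ'_0 + Δσ = 108 + 9.4781 = 117.48 kPa.
Normally consolidated clay, so the full stress increment lies on the virgin compression line:
S_c = C_c·H/(1+e₀)·log₁₀(σ'_f/σ'_0) = 0.23×3.5/(1+1.29)×log₁₀(117.48/108)
    = 0.35153 × 0.03654 = 0.01284 m

S_c ≈ 0.0128 m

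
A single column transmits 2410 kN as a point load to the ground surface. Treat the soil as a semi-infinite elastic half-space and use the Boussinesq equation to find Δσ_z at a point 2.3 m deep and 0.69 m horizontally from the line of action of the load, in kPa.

Boussinesq vertical stress below a point load on an elastic half-space:
Δσ_z = 3P/(2πz²) · [1 + (r/z)²]^(−5/2)
r/z = 0.69/2.3 = 0.3; [1+(r/z)²]^(−5/2) = 0.80618.
Δσ_z = 3×2410/(2π×2.3²) × 0.80618 = 217.52 × 0.80618 = 175.4 kPa

Δσ_z ≈ 175 kPa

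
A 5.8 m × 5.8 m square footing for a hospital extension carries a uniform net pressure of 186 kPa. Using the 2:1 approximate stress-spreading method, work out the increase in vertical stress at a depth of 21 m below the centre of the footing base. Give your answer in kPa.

Δσ_z ≈ 8.71 kPa

By the 2:1 method the load spreads at 1 horizontal : 2 vertical, so at depth z the loaded area has grown by z in each plan dimension:
Δσ = qBL/((B+z)(L+z)) = 186×5.8×5.8/((5.8+21)(5.8+21)) = 8.7116 kPa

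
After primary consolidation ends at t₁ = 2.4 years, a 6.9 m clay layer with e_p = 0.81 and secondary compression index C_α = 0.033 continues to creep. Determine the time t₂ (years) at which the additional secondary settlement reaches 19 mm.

t₂ ≈ 3.4 years

S_s = C_α·H/(1+e_p)·log₁₀(t₂/t₁) ⇒ log₁₀(t₂/t₁) = S_s·(1+e_p)/(C_α·H).
log₁₀(t₂/t₁) = 0.019 × (1+0.81) / (0.033×6.9) = 0.151
t₂ = t₁ × 10^0.151 = 2.4 × 1.416 = 3.398 years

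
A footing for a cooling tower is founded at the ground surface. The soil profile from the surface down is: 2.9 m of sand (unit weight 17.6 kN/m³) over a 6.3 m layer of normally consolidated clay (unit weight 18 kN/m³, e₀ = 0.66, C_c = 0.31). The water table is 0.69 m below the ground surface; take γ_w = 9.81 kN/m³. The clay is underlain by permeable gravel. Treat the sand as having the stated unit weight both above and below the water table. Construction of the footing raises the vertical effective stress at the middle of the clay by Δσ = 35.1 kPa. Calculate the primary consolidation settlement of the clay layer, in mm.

S_c ≈ 252 mm

Mid-depth of clay below the ground surface: z = 2.9 + 6.3/2 = 6.05 m.
Total vertical stress at mid-clay: σ_v = 17.6×2.9 + 18×3.15 = 107.74 kPa.
Pore pressure: u = 9.81×(6.05 − 0.69) = 52.582 kPa.
Initial effective stress: σ'_0 = σ_v − u = 107.74 − 52.582 = 55.158 kPa.
Final effective stress: σ'_f = σ'_0 + Δσ = 55.158 + 35.1 = 90.258 kPa.
Normally consolidated clay, so the full stress increment lies on the virgin compression line:
S_c = C_c·H/(1+e₀)·log₁₀(σ'_f/σ'_0) = 0.31×6.3/(1+0.66)×log₁₀(90.258/55.158)
    = 1.1765 × 0.21388 = 0.2516 m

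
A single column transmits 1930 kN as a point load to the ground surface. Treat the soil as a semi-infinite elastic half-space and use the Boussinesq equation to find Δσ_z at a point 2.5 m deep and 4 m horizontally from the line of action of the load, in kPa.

Boussinesq vertical stress below a point load on an elastic half-space:
Δσ_z = 3P/(2πz²) · [1 + (r/z)²]^(−5/2)
r/z = 4/2.5 = 1.6; [1+(r/z)²]^(−5/2) = 0.041819.
Δσ_z = 3×1930/(2π×2.5²) × 0.041819 = 147.44 × 0.041819 = 6.166 kPa

Δσ_z ≈ 6.17 kPa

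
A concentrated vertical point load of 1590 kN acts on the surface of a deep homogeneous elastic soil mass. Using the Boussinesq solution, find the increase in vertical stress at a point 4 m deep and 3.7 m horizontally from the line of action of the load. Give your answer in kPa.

Boussinesq vertical stress below a point load on an elastic half-space:
Δσ_z = 3P/(2πz²) · [1 + (r/z)²]^(−5/2)
r/z = 3.7/4 = 0.925; [1+(r/z)²]^(−5/2) = 0.21319.
Δσ_z = 3×1590/(2π×4²) × 0.21319 = 47.448 × 0.21319 = 10.12 kPa

Δσ_z ≈ 10.1 kPa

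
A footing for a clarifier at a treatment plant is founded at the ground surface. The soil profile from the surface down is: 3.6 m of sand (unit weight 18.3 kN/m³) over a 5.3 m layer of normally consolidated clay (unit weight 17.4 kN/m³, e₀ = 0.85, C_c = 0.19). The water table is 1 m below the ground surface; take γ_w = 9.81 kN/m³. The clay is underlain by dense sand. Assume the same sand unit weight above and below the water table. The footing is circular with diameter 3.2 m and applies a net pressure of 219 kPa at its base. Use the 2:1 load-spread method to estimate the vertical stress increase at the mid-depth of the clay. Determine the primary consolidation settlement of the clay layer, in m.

Mid-depth of clay below the ground surface: z = 3.6 + 5.3/2 = 6.25 m.
Total vertical stress at mid-clay: σ_v = 18.3×3.6 + 17.4×2.65 = 111.99 kPa.
Pore pressure: u = 9.81×(6.25 − 1) = 51.503 kPa.
Initial effective stress: σ'_0 = σ_v − u = 111.99 − 51.503 = 60.487 kPa.
Stress increase at mid-clay by the 2:1 spreading method:
Δσ ≈ qD²/(D+z)² = 219×3.2²/(3.2+6.25)² = 25.112 kPa
Final effective stress: σ'_f = σ'_0 + Δσ = 60.487 + 25.112 = 85.599 kPa.
Normally consolidated clay, so the full stress increment lies on the virgin compression line:
S_c = C_c·H/(1+e₀)·log₁₀(σ'_f/σ'_0) = 0.19×5.3/(1+0.85)×log₁₀(85.599/60.487)
    = 0.54432 × 0.15081 = 0.08209 m

S_c ≈ 0.0821 m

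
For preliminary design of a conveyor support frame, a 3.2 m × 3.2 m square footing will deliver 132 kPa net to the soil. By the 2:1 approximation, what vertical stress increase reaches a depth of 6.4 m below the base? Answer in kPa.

By the 2:1 method the load spreads at 1 horizontal : 2 vertical, so at depth z the loaded area has grown by z in each plan dimension:
Δσ = qBL/((B+z)(L+z)) = 132×3.2×3.2/((3.2+6.4)(3.2+6.4)) = 14.667 kPa

Δσ_z ≈ 14.7 kPa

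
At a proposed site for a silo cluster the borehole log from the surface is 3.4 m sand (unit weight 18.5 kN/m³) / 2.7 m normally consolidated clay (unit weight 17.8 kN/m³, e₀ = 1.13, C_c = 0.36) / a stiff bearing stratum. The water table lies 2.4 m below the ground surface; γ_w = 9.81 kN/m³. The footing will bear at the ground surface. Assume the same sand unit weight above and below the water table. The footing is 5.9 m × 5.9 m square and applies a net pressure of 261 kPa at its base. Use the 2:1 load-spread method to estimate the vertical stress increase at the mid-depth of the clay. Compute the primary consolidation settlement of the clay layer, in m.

S_c ≈ 0.161 m

Mid-depth of clay below the ground surface: z = 3.4 + 2.7/2 = 4.75 m.
Total vertical stress at mid-clay: σ_v = 18.5×3.4 + 17.8×1.35 = 86.93 kPa.
Pore pressure: u = 9.81×(4.75 − 2.4) = 23.054 kPa.
Initial effective stress: σ'_0 = σ_v − u = 86.93 − 23.054 = 63.876 kPa.
Stress increase at mid-clay by the 2:1 spreading method:
Δσ = qBL/((B+z)(L+z)) = 261×5.9×5.9/((5.9+4.75)(5.9+4.75)) = 80.102 kPa
Final effective stress: σ'_f = σ'_0 + Δσ = 63.876 + 80.102 = 143.98 kPa.
Normally consolidated clay, so the full stress increment lies on the virgin compression line:
S_c = C_c·H/(1+e₀)·log₁₀(σ'_f/σ'_0) = 0.36×2.7/(1+1.13)×log₁₀(143.98/63.876)
    = 0.45634 × 0.35296 = 0.1611 m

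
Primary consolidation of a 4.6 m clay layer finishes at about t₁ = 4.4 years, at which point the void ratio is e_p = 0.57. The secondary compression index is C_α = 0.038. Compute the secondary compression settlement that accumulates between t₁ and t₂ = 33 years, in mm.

S_s ≈ 97.4 mm

Secondary compression: S_s = C_α·H/(1+e_p)·log₁₀(t₂/t₁)
S_s = 0.038×4.6/(1+0.57)×log₁₀(33/4.4)
    = 0.1113 × 0.8751 = 0.09743 m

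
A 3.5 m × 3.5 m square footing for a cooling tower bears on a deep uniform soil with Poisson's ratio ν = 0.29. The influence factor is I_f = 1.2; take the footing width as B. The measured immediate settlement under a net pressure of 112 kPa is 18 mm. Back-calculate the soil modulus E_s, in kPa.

S_e = q·B·(1−ν²)/E_s · I_f  ⇒  E_s = q·B·(1−ν²)·I_f / S_e.
E_s = 112 × 3.5 × 0.9159 × 1.2 / 0.018 = 23940 kPa

E_s ≈ 23900 kPa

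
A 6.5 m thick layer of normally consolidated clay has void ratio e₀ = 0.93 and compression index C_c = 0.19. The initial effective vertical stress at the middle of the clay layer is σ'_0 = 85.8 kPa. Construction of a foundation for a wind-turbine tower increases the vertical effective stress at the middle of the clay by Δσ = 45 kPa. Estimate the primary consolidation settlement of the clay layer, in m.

S_c ≈ 0.117 m

Final effective stress: σ'_f = σ'_0 + Δσ = 85.8 + 45 = 130.8 kPa.
Normally consolidated clay, so the full stress increment lies on the virgin compression line:
S_c = C_c·H/(1+e₀)·log₁₀(σ'_f/σ'_0) = 0.19×6.5/(1+0.93)×log₁₀(130.8/85.8)
    = 0.6399 × 0.18312 = 0.1172 m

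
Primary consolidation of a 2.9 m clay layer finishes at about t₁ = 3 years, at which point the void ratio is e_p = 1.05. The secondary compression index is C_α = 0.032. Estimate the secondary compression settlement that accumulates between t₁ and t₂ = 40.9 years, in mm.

S_s ≈ 51.4 mm

Secondary compression: S_s = C_α·H/(1+e_p)·log₁₀(t₂/t₁)
S_s = 0.032×2.9/(1+1.05)×log₁₀(40.9/3)
    = 0.04527 × 1.135 = 0.05136 m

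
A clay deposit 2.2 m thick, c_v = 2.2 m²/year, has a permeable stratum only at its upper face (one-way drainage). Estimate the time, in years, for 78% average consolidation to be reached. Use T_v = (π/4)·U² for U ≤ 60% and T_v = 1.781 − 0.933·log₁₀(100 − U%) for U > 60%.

Drainage path length: H_d = H = 2.2 m (single drainage).
U > 60%: T_v = 1.781 − 0.933·log₁₀(100 − 78) = 0.52852.
t = T_v·H_d²/c_v = 0.52852×2.2²/2.2 = 1.163 years.

t ≈ 1.16 years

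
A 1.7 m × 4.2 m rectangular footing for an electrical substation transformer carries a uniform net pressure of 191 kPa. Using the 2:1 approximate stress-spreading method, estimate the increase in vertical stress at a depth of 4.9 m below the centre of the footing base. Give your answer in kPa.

Δσ_z ≈ 22.7 kPa

By the 2:1 method the load spreads at 1 horizontal : 2 vertical, so at depth z the loaded area has grown by z in each plan dimension:
Δσ = qBL/((B+z)(L+z)) = 191×1.7×4.2/((1.7+4.9)(4.2+4.9)) = 22.706 kPa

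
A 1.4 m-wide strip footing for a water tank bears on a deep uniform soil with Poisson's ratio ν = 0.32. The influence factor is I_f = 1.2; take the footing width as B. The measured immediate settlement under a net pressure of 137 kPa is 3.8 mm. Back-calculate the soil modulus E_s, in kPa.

E_s ≈ 54400 kPa

S_e = q·B·(1−ν²)/E_s · I_f  ⇒  E_s = q·B·(1−ν²)·I_f / S_e.
E_s = 137 × 1.4 × 0.8976 × 1.2 / 0.0038 = 54370 kPa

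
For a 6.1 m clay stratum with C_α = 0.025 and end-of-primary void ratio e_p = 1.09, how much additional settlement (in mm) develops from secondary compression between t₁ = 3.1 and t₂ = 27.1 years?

Secondary compression: S_s = C_α·H/(1+e_p)·log₁₀(t₂/t₁)
S_s = 0.025×6.1/(1+1.09)×log₁₀(27.1/3.1)
    = 0.07297 × 0.9416 = 0.06871 m

S_s ≈ 68.7 mm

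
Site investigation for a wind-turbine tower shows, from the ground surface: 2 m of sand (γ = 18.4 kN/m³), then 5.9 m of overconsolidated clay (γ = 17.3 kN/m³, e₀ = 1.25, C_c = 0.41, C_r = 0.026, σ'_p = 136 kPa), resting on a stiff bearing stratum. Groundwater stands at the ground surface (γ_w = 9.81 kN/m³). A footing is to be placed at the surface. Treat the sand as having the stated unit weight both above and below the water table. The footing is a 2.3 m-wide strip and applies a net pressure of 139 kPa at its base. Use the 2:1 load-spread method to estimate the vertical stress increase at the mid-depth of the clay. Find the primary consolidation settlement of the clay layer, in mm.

S_c ≈ 22.3 mm

Mid-depth of clay below the ground surface: z = 2 + 5.9/2 = 4.95 m.
Total vertical stress at mid-clay: σ_v = 18.4×2 + 17.3×2.95 = 87.835 kPa.
Pore pressure: u = 9.81×(4.95 − 0) = 48.56 kPa.
Initial effective stress: σ'_0 = σ_v − u = 87.835 − 48.56 = 39.275 kPa.
Stress increase at mid-clay by the 2:1 spreading method:
Δσ = qB/(B+z) = 139×2.3/(2.3+4.95) = 44.097 kPa
Final effective stress: σ'_f = 39.275 + 44.097 = 83.372 kPa.
σ'_f = 83.372 ≤ σ'_p = 136 kPa, so the clay remains overconsolidated and only the recompression index applies:
S_c = C_r·H/(1+e₀)·log₁₀(σ'_f/σ'_0) = 0.026×5.9/2.25×log₁₀(83.372/39.275)
    = 0.068177 × 0.3269 = 0.02229 m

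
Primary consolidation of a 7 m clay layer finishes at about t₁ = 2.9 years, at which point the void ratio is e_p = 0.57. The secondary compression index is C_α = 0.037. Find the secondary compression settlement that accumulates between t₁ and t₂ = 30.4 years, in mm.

Secondary compression: S_s = C_α·H/(1+e_p)·log₁₀(t₂/t₁)
S_s = 0.037×7/(1+0.57)×log₁₀(30.4/2.9)
    = 0.165 × 1.02 = 0.1683 m

S_s ≈ 168 mm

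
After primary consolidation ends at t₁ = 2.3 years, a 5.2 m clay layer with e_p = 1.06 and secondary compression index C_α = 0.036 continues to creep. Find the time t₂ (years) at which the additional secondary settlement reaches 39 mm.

t₂ ≈ 6.18 years

S_s = C_α·H/(1+e_p)·log₁₀(t₂/t₁) ⇒ log₁₀(t₂/t₁) = S_s·(1+e_p)/(C_α·H).
log₁₀(t₂/t₁) = 0.039 × (1+1.06) / (0.036×5.2) = 0.4292
t₂ = t₁ × 10^0.4292 = 2.3 × 2.686 = 6.179 years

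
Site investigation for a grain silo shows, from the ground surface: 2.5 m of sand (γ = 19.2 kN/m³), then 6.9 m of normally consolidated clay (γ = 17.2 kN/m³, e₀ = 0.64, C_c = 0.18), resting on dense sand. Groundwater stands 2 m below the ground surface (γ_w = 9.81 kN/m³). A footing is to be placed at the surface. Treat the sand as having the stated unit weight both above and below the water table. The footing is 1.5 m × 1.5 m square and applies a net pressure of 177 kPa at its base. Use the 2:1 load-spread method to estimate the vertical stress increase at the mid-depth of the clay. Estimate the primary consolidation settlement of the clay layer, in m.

Mid-depth of clay below the ground surface: z = 2.5 + 6.9/2 = 5.95 m.
Total vertical stress at mid-clay: σ_v = 19.2×2.5 + 17.2×3.45 = 107.34 kPa.
Pore pressure: u = 9.81×(5.95 − 2) = 38.75 kPa.
Initial effective stress: σ'_0 = σ_v − u = 107.34 − 38.75 = 68.59 kPa.
Stress increase at mid-clay by the 2:1 spreading method:
Δσ = qBL/((B+z)(L+z)) = 177×1.5×1.5/((1.5+5.95)(1.5+5.95)) = 7.1754 kPa
Final effective stress: σ'_f = σ'_0 + Δσ = 68.59 + 7.1754 = 75.765 kPa.
Normally consolidated clay, so the full stress increment lies on the virgin compression line:
S_c = C_c·H/(1+e₀)·log₁₀(σ'_f/σ'_0) = 0.18×6.9/(1+0.64)×log₁₀(75.765/68.59)
    = 0.75732 × 0.043208 = 0.03272 m

S_c ≈ 0.0327 m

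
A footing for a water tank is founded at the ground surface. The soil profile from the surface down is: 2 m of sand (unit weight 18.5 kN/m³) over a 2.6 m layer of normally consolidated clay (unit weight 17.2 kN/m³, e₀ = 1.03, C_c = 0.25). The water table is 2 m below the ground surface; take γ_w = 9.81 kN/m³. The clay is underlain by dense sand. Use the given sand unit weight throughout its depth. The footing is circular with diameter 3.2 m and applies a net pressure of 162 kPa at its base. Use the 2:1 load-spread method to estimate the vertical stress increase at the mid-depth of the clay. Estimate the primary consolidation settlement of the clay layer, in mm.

S_c ≈ 85 mm

Mid-depth of clay below the ground surface: z = 2 + 2.6/2 = 3.3 m.
Total vertical stress at mid-clay: σ_v = 18.5×2 + 17.2×1.3 = 59.36 kPa.
Pore pressure: u = 9.81×(3.3 − 2) = 12.753 kPa.
Initial effective stress: σ'_0 = σ_v − u = 59.36 − 12.753 = 46.607 kPa.
Stress increase at mid-clay by the 2:1 spreading method:
Δσ ≈ qD²/(D+z)² = 162×3.2²/(3.2+3.3)² = 39.263 kPa
Final effective stress: σ'_f = σ'_0 + Δσ = 46.607 + 39.263 = 85.87 kPa.
Normally consolidated clay, so the full stress increment lies on the virgin compression line:
S_c = C_c·H/(1+e₀)·log₁₀(σ'_f/σ'_0) = 0.25×2.6/(1+1.03)×log₁₀(85.87/46.607)
    = 0.3202 × 0.26539 = 0.08498 m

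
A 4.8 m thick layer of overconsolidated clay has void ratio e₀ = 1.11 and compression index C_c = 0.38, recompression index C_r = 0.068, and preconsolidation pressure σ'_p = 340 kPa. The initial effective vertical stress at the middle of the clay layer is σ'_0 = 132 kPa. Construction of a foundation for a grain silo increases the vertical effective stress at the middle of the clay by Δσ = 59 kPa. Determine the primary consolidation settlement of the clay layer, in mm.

S_c ≈ 24.8 mm

Final effective stress: σ'_f = 132 + 59 = 191 kPa.
σ'_f = 191 ≤ σ'_p = 340 kPa, so the clay remains overconsolidated and only the recompression index applies:
S_c = C_r·H/(1+e₀)·log₁₀(σ'_f/σ'_0) = 0.068×4.8/2.11×log₁₀(191/132)
    = 0.15469 × 0.16046 = 0.02482 m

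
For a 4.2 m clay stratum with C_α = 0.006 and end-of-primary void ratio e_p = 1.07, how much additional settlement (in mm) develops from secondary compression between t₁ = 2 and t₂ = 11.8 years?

Secondary compression: S_s = C_α·H/(1+e_p)·log₁₀(t₂/t₁)
S_s = 0.006×4.2/(1+1.07)×log₁₀(11.8/2)
    = 0.01217 × 0.7709 = 0.009384 m

S_s ≈ 9.38 mm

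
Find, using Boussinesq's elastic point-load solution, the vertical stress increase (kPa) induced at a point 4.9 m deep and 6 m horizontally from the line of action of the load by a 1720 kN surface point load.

Δσ_z ≈ 3.46 kPa

Boussinesq vertical stress below a point load on an elastic half-space:
Δσ_z = 3P/(2πz²) · [1 + (r/z)²]^(−5/2)
r/z = 6/4.9 = 1.2245; [1+(r/z)²]^(−5/2) = 0.10126.
Δσ_z = 3×1720/(2π×4.9²) × 0.10126 = 34.204 × 0.10126 = 3.463 kPa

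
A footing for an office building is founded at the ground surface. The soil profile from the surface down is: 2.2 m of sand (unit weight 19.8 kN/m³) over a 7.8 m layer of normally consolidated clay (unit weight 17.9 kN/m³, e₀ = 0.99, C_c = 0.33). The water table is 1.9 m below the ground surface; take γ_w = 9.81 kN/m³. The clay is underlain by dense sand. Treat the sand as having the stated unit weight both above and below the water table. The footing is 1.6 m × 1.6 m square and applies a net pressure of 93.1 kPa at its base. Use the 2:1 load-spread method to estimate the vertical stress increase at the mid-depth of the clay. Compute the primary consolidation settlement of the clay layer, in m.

Mid-depth of clay below the ground surface: z = 2.2 + 7.8/2 = 6.1 m.
Total vertical stress at mid-clay: σ_v = 19.8×2.2 + 17.9×3.9 = 113.37 kPa.
Pore pressure: u = 9.81×(6.1 − 1.9) = 41.202 kPa.
Initial effective stress: σ'_0 = σ_v − u = 113.37 − 41.202 = 72.168 kPa.
Stress increase at mid-clay by the 2:1 spreading method:
Δσ = qBL/((B+z)(L+z)) = 93.1×1.6×1.6/((1.6+6.1)(1.6+6.1)) = 4.0198 kPa
Final effective stress: σ'_f = σ'_0 + Δσ = 72.168 + 4.0198 = 76.188 kPa.
Normally consolidated clay, so the full stress increment lies on the virgin compression line:
S_c = C_c·H/(1+e₀)·log₁₀(σ'_f/σ'_0) = 0.33×7.8/(1+0.99)×log₁₀(76.188/72.168)
    = 1.2935 × 0.023542 = 0.03045 m

S_c ≈ 0.0305 m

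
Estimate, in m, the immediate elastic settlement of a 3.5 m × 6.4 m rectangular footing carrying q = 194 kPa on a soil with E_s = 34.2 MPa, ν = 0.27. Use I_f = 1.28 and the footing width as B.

S_e ≈ 0.0236 m

Immediate (elastic) settlement: S_e = q·B·(1−ν²)/E_s · I_f.
E_s = 34.2 MPa = 34200 kPa.
S_e = 194 × 3.5 × (1 − 0.27²) / 34200 × 1.28
    = 194 × 3.5 × 0.9271 / 34200 × 1.28
    = 0.02356 m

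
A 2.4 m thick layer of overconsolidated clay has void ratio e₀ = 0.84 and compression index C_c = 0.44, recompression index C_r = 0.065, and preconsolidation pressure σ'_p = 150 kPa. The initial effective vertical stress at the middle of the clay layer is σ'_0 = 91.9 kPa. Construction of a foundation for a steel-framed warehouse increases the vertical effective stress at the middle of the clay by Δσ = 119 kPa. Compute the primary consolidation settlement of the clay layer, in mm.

Final effective stress: σ'_f = 91.9 + 119 = 210.9 kPa.
σ'_f = 210.9 > σ'_p = 150 kPa, so the stress path crosses the preconsolidation pressure — recompression up to σ'_p, then virgin compression beyond:
S_c = H/(1+e₀)·[C_r·log₁₀(σ'_p/σ'_0) + C_c·log₁₀(σ'_f/σ'_p)]
    = 2.4/1.84 × [0.065×log₁₀(150/91.9) + 0.44×log₁₀(210.9/150)]
    = 1.3043 × [0.01383 + 0.065114] = 0.103 m

S_c ≈ 103 mm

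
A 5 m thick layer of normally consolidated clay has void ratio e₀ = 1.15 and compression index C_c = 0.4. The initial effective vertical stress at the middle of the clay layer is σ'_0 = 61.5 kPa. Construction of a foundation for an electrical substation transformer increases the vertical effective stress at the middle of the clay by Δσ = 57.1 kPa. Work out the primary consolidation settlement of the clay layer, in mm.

Final effective stress: σ'_f = σ'_0 + Δσ = 61.5 + 57.1 = 118.6 kPa.
Normally consolidated clay, so the full stress increment lies on the virgin compression line:
S_c = C_c·H/(1+e₀)·log₁₀(σ'_f/σ'_0) = 0.4×5/(1+1.15)×log₁₀(118.6/61.5)
    = 0.93023 × 0.28521 = 0.2653 m

S_c ≈ 265 mm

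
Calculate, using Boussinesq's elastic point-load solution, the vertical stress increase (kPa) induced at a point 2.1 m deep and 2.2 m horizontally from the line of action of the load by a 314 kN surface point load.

Δσ_z ≈ 5.34 kPa

Boussinesq vertical stress below a point load on an elastic half-space:
Δσ_z = 3P/(2πz²) · [1 + (r/z)²]^(−5/2)
r/z = 2.2/2.1 = 1.0476; [1+(r/z)²]^(−5/2) = 0.15694.
Δσ_z = 3×314/(2π×2.1²) × 0.15694 = 33.996 × 0.15694 = 5.335 kPa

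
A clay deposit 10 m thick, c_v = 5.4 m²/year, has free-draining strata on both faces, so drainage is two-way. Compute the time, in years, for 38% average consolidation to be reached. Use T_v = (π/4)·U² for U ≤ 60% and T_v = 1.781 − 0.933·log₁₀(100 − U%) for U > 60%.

Drainage path length: H_d = H/2 = 5 m (double drainage).
U ≤ 60%: T_v = (π/4)·U² = (π/4)×0.38² = 0.11341.
t = T_v·H_d²/c_v = 0.11341×5²/5.4 = 0.525 years.

t ≈ 0.525 years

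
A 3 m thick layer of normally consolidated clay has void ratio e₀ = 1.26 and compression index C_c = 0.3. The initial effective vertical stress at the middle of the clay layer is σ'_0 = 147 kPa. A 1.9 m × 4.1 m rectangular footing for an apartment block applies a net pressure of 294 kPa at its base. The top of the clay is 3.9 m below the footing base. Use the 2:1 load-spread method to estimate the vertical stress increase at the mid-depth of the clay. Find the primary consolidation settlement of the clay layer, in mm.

S_c ≈ 35.1 mm

Mid-depth of clay below the footing base: z = 3.9 + 3/2 = 5.4 m.
Stress increase at mid-clay by the 2:1 spreading method:
Δσ = qBL/((B+z)(L+z)) = 294×1.9×4.1/((1.9+5.4)(4.1+5.4)) = 33.025 kPa
Final effective stress: σ'_f = σ'_0 + Δσ = 147 + 33.025 = 180.03 kPa.
Normally consolidated clay, so the full stress increment lies on the virgin compression line:
S_c = C_c·H/(1+e₀)·log₁₀(σ'_f/σ'_0) = 0.3×3/(1+1.26)×log₁₀(180.03/147)
    = 0.39823 × 0.088028 = 0.03506 m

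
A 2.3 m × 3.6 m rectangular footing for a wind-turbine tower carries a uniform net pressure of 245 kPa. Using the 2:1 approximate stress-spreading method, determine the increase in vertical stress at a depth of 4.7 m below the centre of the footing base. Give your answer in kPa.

Δσ_z ≈ 34.9 kPa

By the 2:1 method the load spreads at 1 horizontal : 2 vertical, so at depth z the loaded area has grown by z in each plan dimension:
Δσ = qBL/((B+z)(L+z)) = 245×2.3×3.6/((2.3+4.7)(3.6+4.7)) = 34.916 kPa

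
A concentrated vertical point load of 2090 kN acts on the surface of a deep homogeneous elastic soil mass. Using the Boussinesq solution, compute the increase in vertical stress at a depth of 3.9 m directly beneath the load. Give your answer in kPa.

Boussinesq vertical stress below a point load on an elastic half-space:
Δσ_z = 3P/(2πz²) · [1 + (r/z)²]^(−5/2)
r/z = 0/3.9 = 0; [1+(r/z)²]^(−5/2) = 1.
Δσ_z = 3×2090/(2π×3.9²) × 1 = 65.608 × 1 = 65.61 kPa

Δσ_z ≈ 65.6 kPa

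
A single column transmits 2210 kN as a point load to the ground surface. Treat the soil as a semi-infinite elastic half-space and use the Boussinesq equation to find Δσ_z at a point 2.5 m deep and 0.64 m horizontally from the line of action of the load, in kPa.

Δσ_z ≈ 144 kPa

Boussinesq vertical stress below a point load on an elastic half-space:
Δσ_z = 3P/(2πz²) · [1 + (r/z)²]^(−5/2)
r/z = 0.64/2.5 = 0.256; [1+(r/z)²]^(−5/2) = 0.85326.
Δσ_z = 3×2210/(2π×2.5²) × 0.85326 = 168.83 × 0.85326 = 144.1 kPa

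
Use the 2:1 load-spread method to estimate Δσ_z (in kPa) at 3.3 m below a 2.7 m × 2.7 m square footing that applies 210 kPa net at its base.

By the 2:1 method the load spreads at 1 horizontal : 2 vertical, so at depth z the loaded area has grown by z in each plan dimension:
Δσ = qBL/((B+z)(L+z)) = 210×2.7×2.7/((2.7+3.3)(2.7+3.3)) = 42.525 kPa

Δσ_z ≈ 42.5 kPa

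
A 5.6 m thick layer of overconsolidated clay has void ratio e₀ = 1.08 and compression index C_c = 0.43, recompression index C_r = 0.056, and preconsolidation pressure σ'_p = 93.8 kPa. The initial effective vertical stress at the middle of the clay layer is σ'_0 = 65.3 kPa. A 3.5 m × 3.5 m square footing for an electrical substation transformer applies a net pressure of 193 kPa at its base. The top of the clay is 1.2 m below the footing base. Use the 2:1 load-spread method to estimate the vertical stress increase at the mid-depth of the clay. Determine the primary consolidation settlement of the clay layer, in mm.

S_c ≈ 91.5 mm

Mid-depth of clay below the footing base: z = 1.2 + 5.6/2 = 4 m.
Stress increase at mid-clay by the 2:1 spreading method:
Δσ = qBL/((B+z)(L+z)) = 193×3.5×3.5/((3.5+4)(3.5+4)) = 42.031 kPa
Final effective stress: σ'_f = 65.3 + 42.031 = 107.33 kPa.
σ'_f = 107.33 > σ'_p = 93.8 kPa, so the stress path crosses the preconsolidation pressure — recompression up to σ'_p, then virgin compression beyond:
S_c = H/(1+e₀)·[C_r·log₁₀(σ'_p/σ'_0) + C_c·log₁₀(σ'_f/σ'_p)]
    = 5.6/2.08 × [0.056×log₁₀(93.8/65.3) + 0.43×log₁₀(107.33/93.8)]
    = 2.6923 × [0.0088082 + 0.025163] = 0.09146 m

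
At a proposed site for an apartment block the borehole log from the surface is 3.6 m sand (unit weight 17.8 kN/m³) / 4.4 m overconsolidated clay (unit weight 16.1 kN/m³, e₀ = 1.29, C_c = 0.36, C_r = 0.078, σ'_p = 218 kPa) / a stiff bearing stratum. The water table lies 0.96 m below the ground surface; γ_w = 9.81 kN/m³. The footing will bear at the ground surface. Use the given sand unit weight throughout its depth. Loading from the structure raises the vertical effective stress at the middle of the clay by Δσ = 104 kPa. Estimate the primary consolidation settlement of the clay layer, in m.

S_c ≈ 0.0715 m

Mid-depth of clay below the ground surface: z = 3.6 + 4.4/2 = 5.8 m.
Total vertical stress at mid-clay: σ_v = 17.8×3.6 + 16.1×2.2 = 99.5 kPa.
Pore pressure: u = 9.81×(5.8 − 0.96) = 47.48 kPa.
Initial effective stress: σ'_0 = σ_v − u = 99.5 − 47.48 = 52.02 kPa.
Final effective stress: σ'_f = 52.02 + 104 = 156.02 kPa.
σ'_f = 156.02 ≤ σ'_p = 218 kPa, so the clay remains overconsolidated and only the recompression index applies:
S_c = C_r·H/(1+e₀)·log₁₀(σ'_f/σ'_0) = 0.078×4.4/2.29×log₁₀(156.02/52.02)
    = 0.14987 × 0.47701 = 0.07149 m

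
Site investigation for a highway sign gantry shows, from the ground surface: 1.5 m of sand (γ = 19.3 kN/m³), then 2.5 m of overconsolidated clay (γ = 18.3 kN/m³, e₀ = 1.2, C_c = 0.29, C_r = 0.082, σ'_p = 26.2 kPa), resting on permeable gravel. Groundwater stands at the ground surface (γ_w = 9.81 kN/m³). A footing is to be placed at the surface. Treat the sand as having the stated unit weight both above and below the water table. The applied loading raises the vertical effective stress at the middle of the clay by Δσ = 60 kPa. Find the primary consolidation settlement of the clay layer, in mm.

S_c ≈ 170 mm

Mid-depth of clay below the ground surface: z = 1.5 + 2.5/2 = 2.75 m.
Total vertical stress at mid-clay: σ_v = 19.3×1.5 + 18.3×1.25 = 51.825 kPa.
Pore pressure: u = 9.81×(2.75 − 0) = 26.978 kPa.
Initial effective stress: σ'_0 = σ_v − u = 51.825 − 26.978 = 24.847 kPa.
Final effective stress: σ'_f = 24.847 + 60 = 84.847 kPa.
σ'_f = 84.847 > σ'_p = 26.2 kPa, so the stress path crosses the preconsolidation pressure — recompression up to σ'_p, then virgin compression beyond:
S_c = H/(1+e₀)·[C_r·log₁₀(σ'_p/σ'_0) + C_c·log₁₀(σ'_f/σ'_p)]
    = 2.5/2.2 × [0.082×log₁₀(26.2/24.847) + 0.29×log₁₀(84.847/26.2)]
    = 1.1364 × [0.0018882 + 0.148] = 0.1703 m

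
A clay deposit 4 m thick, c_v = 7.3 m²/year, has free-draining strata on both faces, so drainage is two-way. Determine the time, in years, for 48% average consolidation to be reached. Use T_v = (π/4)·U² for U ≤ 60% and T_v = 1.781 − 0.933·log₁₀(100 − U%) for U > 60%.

t ≈ 0.0992 years

Drainage path length: H_d = H/2 = 2 m (double drainage).
U ≤ 60%: T_v = (π/4)·U² = (π/4)×0.48² = 0.18096.
t = T_v·H_d²/c_v = 0.18096×2²/7.3 = 0.09916 years.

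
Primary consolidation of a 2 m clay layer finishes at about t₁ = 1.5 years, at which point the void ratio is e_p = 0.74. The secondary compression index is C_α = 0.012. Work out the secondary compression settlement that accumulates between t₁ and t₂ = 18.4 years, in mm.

Secondary compression: S_s = C_α·H/(1+e_p)·log₁₀(t₂/t₁)
S_s = 0.012×2/(1+0.74)×log₁₀(18.4/1.5)
    = 0.01379 × 1.089 = 0.01502 m

S_s ≈ 15 mm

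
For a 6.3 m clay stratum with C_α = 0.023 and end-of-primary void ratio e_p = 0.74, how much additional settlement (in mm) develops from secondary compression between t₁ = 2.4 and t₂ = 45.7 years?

Secondary compression: S_s = C_α·H/(1+e_p)·log₁₀(t₂/t₁)
S_s = 0.023×6.3/(1+0.74)×log₁₀(45.7/2.4)
    = 0.08328 × 1.28 = 0.1066 m

S_s ≈ 107 mm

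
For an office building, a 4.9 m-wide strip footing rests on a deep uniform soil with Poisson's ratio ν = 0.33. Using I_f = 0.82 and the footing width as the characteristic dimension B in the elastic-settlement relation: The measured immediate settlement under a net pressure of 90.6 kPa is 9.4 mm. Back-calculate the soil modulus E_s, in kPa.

E_s ≈ 34500 kPa

S_e = q·B·(1−ν²)/E_s · I_f  ⇒  E_s = q·B·(1−ν²)·I_f / S_e.
E_s = 90.6 × 4.9 × 0.8911 × 0.82 / 0.0094 = 34510 kPa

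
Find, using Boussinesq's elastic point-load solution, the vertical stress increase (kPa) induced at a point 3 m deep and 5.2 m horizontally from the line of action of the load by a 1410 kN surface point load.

Boussinesq vertical stress below a point load on an elastic half-space:
Δσ_z = 3P/(2πz²) · [1 + (r/z)²]^(−5/2)
r/z = 5.2/3 = 1.7333; [1+(r/z)²]^(−5/2) = 0.031163.
Δσ_z = 3×1410/(2π×3²) × 0.031163 = 74.803 × 0.031163 = 2.331 kPa

Δσ_z ≈ 2.33 kPa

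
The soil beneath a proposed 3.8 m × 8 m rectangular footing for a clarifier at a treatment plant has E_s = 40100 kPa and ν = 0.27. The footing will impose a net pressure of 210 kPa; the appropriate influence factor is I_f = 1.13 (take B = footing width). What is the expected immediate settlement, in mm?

S_e ≈ 20.8 mm

Immediate (elastic) settlement: S_e = q·B·(1−ν²)/E_s · I_f.
S_e = 210 × 3.8 × (1 − 0.27²) / 40100 × 1.13
    = 210 × 3.8 × 0.9271 / 40100 × 1.13
    = 0.02085 m = 20.85 mm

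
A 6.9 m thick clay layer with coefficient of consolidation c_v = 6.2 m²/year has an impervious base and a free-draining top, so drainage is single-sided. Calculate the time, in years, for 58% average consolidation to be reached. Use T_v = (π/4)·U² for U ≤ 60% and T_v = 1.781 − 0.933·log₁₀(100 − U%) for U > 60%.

t ≈ 2.03 years

Drainage path length: H_d = H = 6.9 m (single drainage).
U ≤ 60%: T_v = (π/4)·U² = (π/4)×0.58² = 0.26421.
t = T_v·H_d²/c_v = 0.26421×6.9²/6.2 = 2.029 years.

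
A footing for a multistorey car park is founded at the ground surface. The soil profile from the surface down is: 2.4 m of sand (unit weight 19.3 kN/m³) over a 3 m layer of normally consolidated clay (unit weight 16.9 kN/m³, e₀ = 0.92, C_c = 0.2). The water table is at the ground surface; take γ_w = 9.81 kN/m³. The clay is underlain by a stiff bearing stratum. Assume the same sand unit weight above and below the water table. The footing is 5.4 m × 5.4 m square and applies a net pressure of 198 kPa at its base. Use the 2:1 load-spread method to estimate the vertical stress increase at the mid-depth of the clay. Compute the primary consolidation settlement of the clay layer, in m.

Mid-depth of clay below the ground surface: z = 2.4 + 3/2 = 3.9 m.
Total vertical stress at mid-clay: σ_v = 19.3×2.4 + 16.9×1.5 = 71.67 kPa.
Pore pressure: u = 9.81×(3.9 − 0) = 38.259 kPa.
Initial effective stress: σ'_0 = σ_v − u = 71.67 − 38.259 = 33.411 kPa.
Stress increase at mid-clay by the 2:1 spreading method:
Δσ = qBL/((B+z)(L+z)) = 198×5.4×5.4/((5.4+3.9)(5.4+3.9)) = 66.755 kPa
Final effective stress: σ'_f = σ'_0 + Δσ = 33.411 + 66.755 = 100.17 kPa.
Normally consolidated clay, so the full stress increment lies on the virgin compression line:
S_c = C_c·H/(1+e₀)·log₁₀(σ'_f/σ'_0) = 0.2×3/(1+0.92)×log₁₀(100.17/33.411)
    = 0.3125 × 0.47685 = 0.149 m

S_c ≈ 0.149 m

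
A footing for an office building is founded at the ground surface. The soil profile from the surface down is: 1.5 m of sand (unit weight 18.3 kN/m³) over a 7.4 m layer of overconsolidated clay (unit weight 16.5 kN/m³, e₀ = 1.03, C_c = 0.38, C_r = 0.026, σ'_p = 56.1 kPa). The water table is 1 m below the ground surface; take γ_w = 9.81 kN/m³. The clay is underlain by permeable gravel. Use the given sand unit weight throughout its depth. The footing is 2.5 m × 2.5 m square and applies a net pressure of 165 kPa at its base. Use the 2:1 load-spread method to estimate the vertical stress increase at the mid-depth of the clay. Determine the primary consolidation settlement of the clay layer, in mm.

Mid-depth of clay below the ground surface: z = 1.5 + 7.4/2 = 5.2 m.
Total vertical stress at mid-clay: σ_v = 18.3×1.5 + 16.5×3.7 = 88.5 kPa.
Pore pressure: u = 9.81×(5.2 − 1) = 41.202 kPa.
Initial effective stress: σ'_0 = σ_v − u = 88.5 − 41.202 = 47.298 kPa.
Stress increase at mid-clay by the 2:1 spreading method:
Δσ = qBL/((B+z)(L+z)) = 165×2.5×2.5/((2.5+5.2)(2.5+5.2)) = 17.393 kPa
Final effective stress: σ'_f = 47.298 + 17.393 = 64.691 kPa.
σ'_f = 64.691 > σ'_p = 56.1 kPa, so the stress path crosses the preconsolidation pressure — recompression up to σ'_p, then virgin compression beyond:
S_c = H/(1+e₀)·[C_r·log₁₀(σ'_p/σ'_0) + C_c·log₁₀(σ'_f/σ'_p)]
    = 7.4/2.03 × [0.026×log₁₀(56.1/47.298) + 0.38×log₁₀(64.691/56.1)]
    = 3.6453 × [0.0019271 + 0.023515] = 0.09274 m

S_c ≈ 92.7 mm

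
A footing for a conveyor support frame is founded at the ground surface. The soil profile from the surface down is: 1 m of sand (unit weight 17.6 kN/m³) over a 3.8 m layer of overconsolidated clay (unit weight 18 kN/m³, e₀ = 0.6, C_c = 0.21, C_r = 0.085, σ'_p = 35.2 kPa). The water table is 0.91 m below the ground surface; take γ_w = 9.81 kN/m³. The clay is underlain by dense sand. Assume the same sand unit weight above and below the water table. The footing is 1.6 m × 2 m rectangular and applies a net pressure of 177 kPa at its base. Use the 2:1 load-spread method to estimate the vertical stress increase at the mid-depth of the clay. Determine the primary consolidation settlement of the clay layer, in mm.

Mid-depth of clay below the ground surface: z = 1 + 3.8/2 = 2.9 m.
Total vertical stress at mid-clay: σ_v = 17.6×1 + 18×1.9 = 51.8 kPa.
Pore pressure: u = 9.81×(2.9 − 0.91) = 19.522 kPa.
Initial effective stress: σ'_0 = σ_v − u = 51.8 − 19.522 = 32.278 kPa.
Stress increase at mid-clay by the 2:1 spreading method:
Δσ = qBL/((B+z)(L+z)) = 177×1.6×2/((1.6+2.9)(2+2.9)) = 25.687 kPa
Final effective stress: σ'_f = 32.278 + 25.687 = 57.965 kPa.
σ'_f = 57.965 > σ'_p = 35.2 kPa, so the stress path crosses the preconsolidation pressure — recompression up to σ'_p, then virgin compression beyond:
S_c = H/(1+e₀)·[C_r·log₁₀(σ'_p/σ'_0) + C_c·log₁₀(σ'_f/σ'_p)]
    = 3.8/1.6 × [0.085×log₁₀(35.2/32.278) + 0.21×log₁₀(57.965/35.2)]
    = 2.375 × [0.0031991 + 0.045491] = 0.1156 m

S_c ≈ 116 mm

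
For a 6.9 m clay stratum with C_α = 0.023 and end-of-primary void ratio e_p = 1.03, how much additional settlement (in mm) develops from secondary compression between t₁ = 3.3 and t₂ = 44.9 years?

S_s ≈ 88.6 mm

Secondary compression: S_s = C_α·H/(1+e_p)·log₁₀(t₂/t₁)
S_s = 0.023×6.9/(1+1.03)×log₁₀(44.9/3.3)
    = 0.07818 × 1.134 = 0.08863 m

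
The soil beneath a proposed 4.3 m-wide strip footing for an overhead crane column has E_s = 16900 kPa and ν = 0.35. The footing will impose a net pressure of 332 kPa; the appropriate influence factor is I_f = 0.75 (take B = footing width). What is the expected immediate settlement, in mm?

Immediate (elastic) settlement: S_e = q·B·(1−ν²)/E_s · I_f.
S_e = 332 × 4.3 × (1 − 0.35²) / 16900 × 0.75
    = 332 × 4.3 × 0.8775 / 16900 × 0.75
    = 0.05559 m = 55.59 mm

S_e ≈ 55.6 mm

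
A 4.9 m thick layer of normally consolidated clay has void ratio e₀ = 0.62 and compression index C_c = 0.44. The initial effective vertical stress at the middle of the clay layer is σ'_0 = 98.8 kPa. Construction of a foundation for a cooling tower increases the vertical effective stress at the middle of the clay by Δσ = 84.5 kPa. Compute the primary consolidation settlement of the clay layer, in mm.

S_c ≈ 357 mm

Final effective stress: σ'_f = σ'_0 + Δσ = 98.8 + 84.5 = 183.3 kPa.
Normally consolidated clay, so the full stress increment lies on the virgin compression line:
S_c = C_c·H/(1+e₀)·log₁₀(σ'_f/σ'_0) = 0.44×4.9/(1+0.62)×log₁₀(183.3/98.8)
    = 1.3309 × 0.26841 = 0.3572 m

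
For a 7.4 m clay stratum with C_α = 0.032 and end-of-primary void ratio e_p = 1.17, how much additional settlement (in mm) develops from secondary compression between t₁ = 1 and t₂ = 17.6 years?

S_s ≈ 136 mm

Secondary compression: S_s = C_α·H/(1+e_p)·log₁₀(t₂/t₁)
S_s = 0.032×7.4/(1+1.17)×log₁₀(17.6/1)
    = 0.1091 × 1.246 = 0.1359 m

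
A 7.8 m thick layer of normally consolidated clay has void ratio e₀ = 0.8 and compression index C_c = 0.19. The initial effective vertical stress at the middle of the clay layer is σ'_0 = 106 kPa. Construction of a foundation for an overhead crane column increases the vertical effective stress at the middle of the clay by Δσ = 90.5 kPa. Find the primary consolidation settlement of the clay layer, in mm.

Final effective stress: σ'_f = σ'_0 + Δσ = 106 + 90.5 = 196.5 kPa.
Normally consolidated clay, so the full stress increment lies on the virgin compression line:
S_c = C_c·H/(1+e₀)·log₁₀(σ'_f/σ'_0) = 0.19×7.8/(1+0.8)×log₁₀(196.5/106)
    = 0.82333 × 0.26806 = 0.2207 m

S_c ≈ 221 mm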